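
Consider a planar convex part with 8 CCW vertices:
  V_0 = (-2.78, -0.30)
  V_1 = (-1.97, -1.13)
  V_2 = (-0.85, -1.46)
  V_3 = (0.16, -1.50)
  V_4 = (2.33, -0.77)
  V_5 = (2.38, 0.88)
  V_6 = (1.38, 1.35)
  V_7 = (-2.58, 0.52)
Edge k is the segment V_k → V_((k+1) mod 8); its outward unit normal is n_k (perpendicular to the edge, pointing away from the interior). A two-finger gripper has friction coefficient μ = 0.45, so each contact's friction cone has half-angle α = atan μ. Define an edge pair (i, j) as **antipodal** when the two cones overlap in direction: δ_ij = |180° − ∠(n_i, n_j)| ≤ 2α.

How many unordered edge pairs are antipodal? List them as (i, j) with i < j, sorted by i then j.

α = atan 0.45 = 24.23°;  2α = 48.46°
n_0 = (-0.7157, -0.6984)
n_1 = (-0.2826, -0.9592)
n_2 = (-0.0396, -0.9992)
n_3 = (+0.3188, -0.9478)
n_4 = (+0.9995, -0.0303)
n_5 = (+0.4254, +0.9050)
n_6 = (-0.2051, +0.9787)
n_7 = (-0.9715, +0.2370)
  (0,1): δ = 150.72°  ·
  (0,2): δ = 136.57°  ·
  (0,3): δ = 115.71°  ·
  (0,4): δ = 46.04°  ✓
  (0,5): δ = 20.53°  ✓
  (0,6): δ = 57.54°  ·
  (0,7): δ = 121.99°  ·
  (1,2): δ = 165.85°  ·
  (1,3): δ = 144.99°  ·
  (1,4): δ = 75.32°  ·
  (1,5): δ = 8.76°  ✓
  (1,6): δ = 28.25°  ✓
  (1,7): δ = 92.71°  ·
  (2,3): δ = 159.14°  ·
  (2,4): δ = 89.47°  ·
  (2,5): δ = 22.91°  ✓
  (2,6): δ = 14.11°  ✓
  (2,7): δ = 78.56°  ·
  (3,4): δ = 110.33°  ·
  (3,5): δ = 43.77°  ✓
  (3,6): δ = 6.76°  ✓
  (3,7): δ = 57.70°  ·
  (4,5): δ = 113.44°  ·
  (4,6): δ = 76.43°  ·
  (4,7): δ = 11.97°  ✓
  (5,6): δ = 142.99°  ·
  (5,7): δ = 78.53°  ·
  (6,7): δ = 115.54°  ·
antipodal pairs: 9

count = 9; pairs: (0,4), (0,5), (1,5), (1,6), (2,5), (2,6), (3,5), (3,6), (4,7)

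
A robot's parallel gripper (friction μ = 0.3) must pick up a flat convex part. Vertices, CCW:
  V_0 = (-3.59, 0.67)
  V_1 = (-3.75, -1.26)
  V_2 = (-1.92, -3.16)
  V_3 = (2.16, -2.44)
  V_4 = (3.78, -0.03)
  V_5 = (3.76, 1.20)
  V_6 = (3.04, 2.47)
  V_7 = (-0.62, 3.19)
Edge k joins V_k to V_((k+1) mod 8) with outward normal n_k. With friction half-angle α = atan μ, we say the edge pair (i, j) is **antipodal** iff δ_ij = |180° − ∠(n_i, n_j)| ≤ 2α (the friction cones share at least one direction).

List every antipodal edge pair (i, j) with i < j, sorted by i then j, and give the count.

count = 6; pairs: (0,3), (0,4), (1,5), (2,6), (2,7), (3,7)

α = atan 0.3 = 16.70°;  2α = 33.40°
n_0 = (-0.9966, +0.0826)
n_1 = (-0.7203, -0.6937)
n_2 = (+0.1738, -0.9848)
n_3 = (+0.8299, -0.5579)
n_4 = (+0.9999, +0.0163)
n_5 = (+0.8699, +0.4932)
n_6 = (+0.1930, +0.9812)
n_7 = (-0.6470, +0.7625)
  (0,1): δ = 131.34°  ·
  (0,2): δ = 75.25°  ·
  (0,3): δ = 29.17°  ✓
  (0,4): δ = 5.67°  ✓
  (0,5): δ = 34.29°  ·
  (0,6): δ = 83.61°  ·
  (0,7): δ = 135.05°  ·
  (1,2): δ = 123.92°  ·
  (1,3): δ = 77.83°  ·
  (1,4): δ = 42.99°  ·
  (1,5): δ = 14.37°  ✓
  (1,6): δ = 34.95°  ·
  (1,7): δ = 86.39°  ·
  (2,3): δ = 133.92°  ·
  (2,4): δ = 99.08°  ·
  (2,5): δ = 70.46°  ·
  (2,6): δ = 21.14°  ✓
  (2,7): δ = 30.31°  ✓
  (3,4): δ = 145.16°  ·
  (3,5): δ = 116.54°  ·
  (3,6): δ = 67.22°  ·
  (3,7): δ = 15.78°  ✓
  (4,5): δ = 151.38°  ·
  (4,6): δ = 102.06°  ·
  (4,7): δ = 50.62°  ·
  (5,6): δ = 130.68°  ·
  (5,7): δ = 79.24°  ·
  (6,7): δ = 128.56°  ·
antipodal pairs: 6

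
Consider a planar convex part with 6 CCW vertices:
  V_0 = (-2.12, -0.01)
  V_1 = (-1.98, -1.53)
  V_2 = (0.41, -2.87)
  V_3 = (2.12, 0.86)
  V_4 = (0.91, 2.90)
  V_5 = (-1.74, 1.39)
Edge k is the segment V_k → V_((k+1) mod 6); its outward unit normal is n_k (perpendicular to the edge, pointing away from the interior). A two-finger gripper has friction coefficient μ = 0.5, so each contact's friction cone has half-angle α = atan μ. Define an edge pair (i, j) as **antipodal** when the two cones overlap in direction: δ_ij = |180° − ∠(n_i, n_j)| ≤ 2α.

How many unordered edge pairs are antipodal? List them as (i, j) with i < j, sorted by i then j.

α = atan 0.5 = 26.57°;  2α = 53.13°
n_0 = (-0.9958, -0.0917)
n_1 = (-0.4890, -0.8723)
n_2 = (+0.9090, -0.4167)
n_3 = (+0.8601, +0.5101)
n_4 = (-0.4951, +0.8688)
n_5 = (-0.9651, +0.2620)
  (0,1): δ = 124.54°  ·
  (0,2): δ = 29.89°  ✓
  (0,3): δ = 25.41°  ✓
  (0,4): δ = 114.41°  ·
  (0,5): δ = 159.55°  ·
  (1,2): δ = 85.35°  ·
  (1,3): δ = 30.05°  ✓
  (1,4): δ = 58.95°  ·
  (1,5): δ = 104.09°  ·
  (2,3): δ = 124.70°  ·
  (2,4): δ = 35.70°  ✓
  (2,5): δ = 9.44°  ✓
  (3,4): δ = 91.00°  ·
  (3,5): δ = 45.86°  ✓
  (4,5): δ = 134.86°  ·
antipodal pairs: 6

count = 6; pairs: (0,2), (0,3), (1,3), (2,4), (2,5), (3,5)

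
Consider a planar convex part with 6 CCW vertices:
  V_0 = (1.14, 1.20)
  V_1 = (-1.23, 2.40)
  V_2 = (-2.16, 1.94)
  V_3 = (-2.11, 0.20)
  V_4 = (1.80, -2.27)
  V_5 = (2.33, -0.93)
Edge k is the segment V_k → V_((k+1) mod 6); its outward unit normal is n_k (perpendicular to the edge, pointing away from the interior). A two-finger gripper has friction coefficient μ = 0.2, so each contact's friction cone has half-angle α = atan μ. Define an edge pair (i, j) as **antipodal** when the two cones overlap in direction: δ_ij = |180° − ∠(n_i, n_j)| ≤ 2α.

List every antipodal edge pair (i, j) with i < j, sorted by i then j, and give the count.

count = 1; pairs: (0,3)

α = atan 0.2 = 11.31°;  2α = 22.62°
n_0 = (+0.4517, +0.8922)
n_1 = (-0.4434, +0.8963)
n_2 = (-0.9996, -0.0287)
n_3 = (-0.5341, -0.8454)
n_4 = (+0.9299, -0.3678)
n_5 = (+0.8730, +0.4877)
  (0,1): δ = 126.83°  ·
  (0,2): δ = 61.50°  ·
  (0,3): δ = 5.43°  ✓
  (0,4): δ = 95.27°  ·
  (0,5): δ = 146.05°  ·
  (1,2): δ = 114.67°  ·
  (1,3): δ = 58.60°  ·
  (1,4): δ = 42.10°  ·
  (1,5): δ = 92.87°  ·
  (2,3): δ = 123.93°  ·
  (2,4): δ = 23.23°  ·
  (2,5): δ = 27.55°  ·
  (3,4): δ = 79.30°  ·
  (3,5): δ = 28.53°  ·
  (4,5): δ = 129.23°  ·
antipodal pairs: 1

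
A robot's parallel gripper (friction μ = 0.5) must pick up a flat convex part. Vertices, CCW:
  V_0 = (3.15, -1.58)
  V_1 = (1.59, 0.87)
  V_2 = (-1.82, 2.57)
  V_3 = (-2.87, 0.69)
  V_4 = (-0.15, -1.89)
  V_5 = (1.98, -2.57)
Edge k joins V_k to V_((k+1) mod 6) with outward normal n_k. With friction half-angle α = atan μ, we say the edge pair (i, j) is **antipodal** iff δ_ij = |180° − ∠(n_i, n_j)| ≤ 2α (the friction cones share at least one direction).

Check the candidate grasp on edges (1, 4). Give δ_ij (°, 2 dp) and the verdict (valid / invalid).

δ = 8.79°, valid

α = atan 0.5 = 26.57°;  2α = 53.13°
edge 1: e_1 = (-3.41, +1.70);  n_1 = (+0.4462, +0.8950)
edge 4: e_4 = (+2.13, -0.68);  n_4 = (-0.3041, -0.9526)
∠(n_1, n_4) = 171.21°
δ = |180° − 171.21°| = 8.79°
8.79° ≤ 2α = 53.13°  →  valid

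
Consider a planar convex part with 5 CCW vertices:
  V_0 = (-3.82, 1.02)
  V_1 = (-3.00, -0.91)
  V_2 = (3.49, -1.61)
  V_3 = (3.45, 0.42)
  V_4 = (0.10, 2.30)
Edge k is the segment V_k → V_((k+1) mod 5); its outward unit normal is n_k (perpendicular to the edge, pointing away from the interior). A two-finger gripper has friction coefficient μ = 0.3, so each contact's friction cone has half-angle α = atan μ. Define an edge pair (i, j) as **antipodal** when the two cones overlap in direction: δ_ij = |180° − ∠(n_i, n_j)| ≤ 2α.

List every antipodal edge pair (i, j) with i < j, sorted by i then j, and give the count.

α = atan 0.3 = 16.70°;  2α = 33.40°
n_0 = (-0.9204, -0.3910)
n_1 = (-0.1072, -0.9942)
n_2 = (+0.9998, +0.0197)
n_3 = (+0.4894, +0.8721)
n_4 = (-0.3104, +0.9506)
  (0,1): δ = 119.18°  ·
  (0,2): δ = 21.89°  ✓
  (0,3): δ = 37.68°  ·
  (0,4): δ = 85.06°  ·
  (1,2): δ = 82.72°  ·
  (1,3): δ = 23.14°  ✓
  (1,4): δ = 24.24°  ✓
  (2,3): δ = 120.43°  ·
  (2,4): δ = 73.05°  ·
  (3,4): δ = 132.62°  ·
antipodal pairs: 3

count = 3; pairs: (0,2), (1,3), (1,4)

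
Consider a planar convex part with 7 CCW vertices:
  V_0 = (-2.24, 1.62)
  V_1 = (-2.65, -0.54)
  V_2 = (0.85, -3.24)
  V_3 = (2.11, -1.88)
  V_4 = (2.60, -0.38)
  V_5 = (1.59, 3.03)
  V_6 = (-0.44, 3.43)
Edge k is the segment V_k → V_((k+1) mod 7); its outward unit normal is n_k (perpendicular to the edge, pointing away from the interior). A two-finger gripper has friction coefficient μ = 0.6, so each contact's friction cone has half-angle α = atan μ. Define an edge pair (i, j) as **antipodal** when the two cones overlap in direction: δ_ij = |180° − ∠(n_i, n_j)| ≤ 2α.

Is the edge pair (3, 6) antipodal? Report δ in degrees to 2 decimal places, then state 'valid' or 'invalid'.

α = atan 0.6 = 30.96°;  2α = 61.93°
edge 3: e_3 = (+0.49, +1.50);  n_3 = (+0.9506, -0.3105)
edge 6: e_6 = (-1.80, -1.81);  n_6 = (-0.7091, +0.7051)
∠(n_3, n_6) = 153.25°
δ = |180° − 153.25°| = 26.75°
26.75° ≤ 2α = 61.93°  →  valid

δ = 26.75°, valid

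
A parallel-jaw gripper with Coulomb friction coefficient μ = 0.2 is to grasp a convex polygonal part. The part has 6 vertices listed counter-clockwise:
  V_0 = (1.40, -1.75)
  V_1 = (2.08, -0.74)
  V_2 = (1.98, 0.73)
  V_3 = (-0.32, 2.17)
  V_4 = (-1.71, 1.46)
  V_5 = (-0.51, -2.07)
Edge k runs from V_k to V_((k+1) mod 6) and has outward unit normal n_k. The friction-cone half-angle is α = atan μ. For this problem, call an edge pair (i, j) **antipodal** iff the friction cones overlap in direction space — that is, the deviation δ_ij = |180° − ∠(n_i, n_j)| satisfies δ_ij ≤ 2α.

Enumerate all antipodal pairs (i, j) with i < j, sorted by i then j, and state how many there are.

α = atan 0.2 = 11.31°;  2α = 22.62°
n_0 = (+0.8295, -0.5585)
n_1 = (+0.9977, +0.0679)
n_2 = (+0.5307, +0.8476)
n_3 = (-0.4549, +0.8906)
n_4 = (-0.9468, -0.3219)
n_5 = (+0.1652, -0.9863)
  (0,1): δ = 142.16°  ·
  (0,2): δ = 88.10°  ·
  (0,3): δ = 28.99°  ·
  (0,4): δ = 52.73°  ·
  (0,5): δ = 133.46°  ·
  (1,2): δ = 125.94°  ·
  (1,3): δ = 66.83°  ·
  (1,4): δ = 14.88°  ✓
  (1,5): δ = 95.62°  ·
  (2,3): δ = 120.89°  ·
  (2,4): δ = 39.17°  ·
  (2,5): δ = 41.56°  ·
  (3,4): δ = 98.28°  ·
  (3,5): δ = 17.55°  ✓
  (4,5): δ = 99.26°  ·
antipodal pairs: 2

count = 2; pairs: (1,4), (3,5)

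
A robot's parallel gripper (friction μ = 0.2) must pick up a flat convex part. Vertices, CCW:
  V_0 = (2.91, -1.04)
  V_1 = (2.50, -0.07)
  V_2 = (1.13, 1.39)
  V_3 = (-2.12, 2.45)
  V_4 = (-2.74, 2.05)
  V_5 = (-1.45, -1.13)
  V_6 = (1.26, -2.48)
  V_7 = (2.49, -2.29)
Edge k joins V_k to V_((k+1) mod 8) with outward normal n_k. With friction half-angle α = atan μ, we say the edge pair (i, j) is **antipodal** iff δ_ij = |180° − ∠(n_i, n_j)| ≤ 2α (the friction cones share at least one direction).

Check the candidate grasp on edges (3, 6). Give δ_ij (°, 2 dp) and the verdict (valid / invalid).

δ = 24.05°, invalid

α = atan 0.2 = 11.31°;  2α = 22.62°
edge 3: e_3 = (-0.62, -0.40);  n_3 = (-0.5421, +0.8403)
edge 6: e_6 = (+1.23, +0.19);  n_6 = (+0.1527, -0.9883)
∠(n_3, n_6) = 155.95°
δ = |180° − 155.95°| = 24.05°
24.05° > 2α = 22.62°  →  invalid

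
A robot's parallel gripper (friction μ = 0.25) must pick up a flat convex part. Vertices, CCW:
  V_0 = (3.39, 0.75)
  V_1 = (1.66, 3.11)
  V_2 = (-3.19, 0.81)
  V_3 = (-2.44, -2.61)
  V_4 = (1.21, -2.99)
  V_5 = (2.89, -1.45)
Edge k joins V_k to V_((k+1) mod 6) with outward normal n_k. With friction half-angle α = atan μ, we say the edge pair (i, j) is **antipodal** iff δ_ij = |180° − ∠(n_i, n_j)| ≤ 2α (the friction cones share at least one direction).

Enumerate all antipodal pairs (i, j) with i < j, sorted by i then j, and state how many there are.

count = 3; pairs: (0,2), (1,4), (2,5)

α = atan 0.25 = 14.04°;  2α = 28.07°
n_0 = (+0.8065, +0.5912)
n_1 = (-0.4285, +0.9035)
n_2 = (-0.9768, -0.2142)
n_3 = (-0.1035, -0.9946)
n_4 = (+0.6757, -0.7372)
n_5 = (+0.9751, -0.2216)
  (0,1): δ = 100.87°  ·
  (0,2): δ = 23.87°  ✓
  (0,3): δ = 47.81°  ·
  (0,4): δ = 96.27°  ·
  (0,5): δ = 130.95°  ·
  (1,2): δ = 103.00°  ·
  (1,3): δ = 31.32°  ·
  (1,4): δ = 17.14°  ✓
  (1,5): δ = 51.82°  ·
  (2,3): δ = 108.31°  ·
  (2,4): δ = 59.86°  ·
  (2,5): δ = 25.17°  ✓
  (3,4): δ = 131.55°  ·
  (3,5): δ = 96.86°  ·
  (4,5): δ = 145.31°  ·
antipodal pairs: 3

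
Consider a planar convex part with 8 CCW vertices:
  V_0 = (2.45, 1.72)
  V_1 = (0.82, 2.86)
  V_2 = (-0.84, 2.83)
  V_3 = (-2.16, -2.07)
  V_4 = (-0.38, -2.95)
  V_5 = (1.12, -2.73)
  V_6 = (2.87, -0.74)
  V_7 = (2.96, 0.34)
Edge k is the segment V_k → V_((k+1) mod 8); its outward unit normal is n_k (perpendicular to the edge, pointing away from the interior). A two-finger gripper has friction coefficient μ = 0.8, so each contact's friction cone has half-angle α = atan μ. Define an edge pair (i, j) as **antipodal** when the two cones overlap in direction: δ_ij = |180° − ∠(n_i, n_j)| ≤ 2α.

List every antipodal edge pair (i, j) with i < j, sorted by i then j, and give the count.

count = 12; pairs: (0,2), (0,3), (0,4), (1,3), (1,4), (1,5), (2,4), (2,5), (2,6), (2,7), (3,6), (3,7)

α = atan 0.8 = 38.66°;  2α = 77.32°
n_0 = (+0.5731, +0.8195)
n_1 = (-0.0181, +0.9998)
n_2 = (-0.9656, +0.2601)
n_3 = (-0.4432, -0.8964)
n_4 = (+0.1451, -0.9894)
n_5 = (+0.7509, -0.6604)
n_6 = (+0.9965, -0.0830)
n_7 = (+0.9380, +0.3467)
  (0,1): δ = 144.00°  ·
  (0,2): δ = 70.11°  ✓
  (0,3): δ = 8.66°  ✓
  (0,4): δ = 43.31°  ✓
  (0,5): δ = 83.64°  ·
  (0,6): δ = 120.20°  ·
  (0,7): δ = 145.25°  ·
  (1,2): δ = 106.11°  ·
  (1,3): δ = 27.34°  ✓
  (1,4): δ = 7.31°  ✓
  (1,5): δ = 47.64°  ✓
  (1,6): δ = 84.20°  ·
  (1,7): δ = 109.25°  ·
  (2,3): δ = 101.23°  ·
  (2,4): δ = 66.58°  ✓
  (2,5): δ = 26.25°  ✓
  (2,6): δ = 10.31°  ✓
  (2,7): δ = 35.36°  ✓
  (3,4): δ = 145.35°  ·
  (3,5): δ = 105.02°  ·
  (3,6): δ = 68.46°  ✓
  (3,7): δ = 43.41°  ✓
  (4,5): δ = 139.67°  ·
  (4,6): δ = 103.11°  ·
  (4,7): δ = 78.06°  ·
  (5,6): δ = 143.44°  ·
  (5,7): δ = 118.39°  ·
  (6,7): δ = 154.95°  ·
antipodal pairs: 12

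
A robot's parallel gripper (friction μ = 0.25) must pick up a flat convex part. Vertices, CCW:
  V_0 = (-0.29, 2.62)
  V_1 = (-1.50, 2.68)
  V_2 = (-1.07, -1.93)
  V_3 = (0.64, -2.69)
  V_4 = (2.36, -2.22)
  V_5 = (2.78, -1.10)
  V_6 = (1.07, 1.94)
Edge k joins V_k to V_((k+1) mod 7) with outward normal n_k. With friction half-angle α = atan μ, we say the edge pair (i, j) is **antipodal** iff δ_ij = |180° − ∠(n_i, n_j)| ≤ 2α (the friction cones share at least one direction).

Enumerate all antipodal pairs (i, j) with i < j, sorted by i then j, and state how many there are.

count = 5; pairs: (0,2), (0,3), (1,4), (1,5), (2,6)

α = atan 0.25 = 14.04°;  2α = 28.07°
n_0 = (+0.0495, +0.9988)
n_1 = (-0.9957, -0.0929)
n_2 = (-0.4061, -0.9138)
n_3 = (+0.2636, -0.9646)
n_4 = (+0.9363, -0.3511)
n_5 = (+0.8716, +0.4903)
n_6 = (+0.4472, +0.8944)
  (0,1): δ = 81.83°  ·
  (0,2): δ = 21.12°  ✓
  (0,3): δ = 18.12°  ✓
  (0,4): δ = 72.28°  ·
  (0,5): δ = 122.20°  ·
  (0,6): δ = 156.27°  ·
  (1,2): δ = 119.29°  ·
  (1,3): δ = 80.05°  ·
  (1,4): δ = 25.88°  ✓
  (1,5): δ = 24.03°  ✓
  (1,6): δ = 58.11°  ·
  (2,3): δ = 140.75°  ·
  (2,4): δ = 86.59°  ·
  (2,5): δ = 36.68°  ·
  (2,6): δ = 2.60°  ✓
  (3,4): δ = 125.84°  ·
  (3,5): δ = 75.93°  ·
  (3,6): δ = 41.85°  ·
  (4,5): δ = 130.09°  ·
  (4,6): δ = 96.01°  ·
  (5,6): δ = 145.92°  ·
antipodal pairs: 5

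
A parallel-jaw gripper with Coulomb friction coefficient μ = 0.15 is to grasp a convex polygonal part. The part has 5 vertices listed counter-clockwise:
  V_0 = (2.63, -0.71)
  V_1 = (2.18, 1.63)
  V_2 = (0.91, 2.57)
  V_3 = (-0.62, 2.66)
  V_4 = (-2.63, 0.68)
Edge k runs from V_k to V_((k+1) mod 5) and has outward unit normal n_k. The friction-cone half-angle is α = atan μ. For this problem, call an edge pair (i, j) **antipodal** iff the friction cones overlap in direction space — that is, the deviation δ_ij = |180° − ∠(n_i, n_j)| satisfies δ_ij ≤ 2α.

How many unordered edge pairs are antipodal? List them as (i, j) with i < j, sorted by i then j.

count = 1; pairs: (2,4)

α = atan 0.15 = 8.53°;  2α = 17.06°
n_0 = (+0.9820, +0.1888)
n_1 = (+0.5949, +0.8038)
n_2 = (+0.0587, +0.9983)
n_3 = (-0.7018, +0.7124)
n_4 = (-0.2555, -0.9668)
  (0,1): δ = 137.39°  ·
  (0,2): δ = 104.25°  ·
  (0,3): δ = 56.32°  ·
  (0,4): δ = 64.31°  ·
  (1,2): δ = 146.86°  ·
  (1,3): δ = 98.92°  ·
  (1,4): δ = 21.70°  ·
  (2,3): δ = 132.06°  ·
  (2,4): δ = 11.44°  ✓
  (3,4): δ = 59.37°  ·
antipodal pairs: 1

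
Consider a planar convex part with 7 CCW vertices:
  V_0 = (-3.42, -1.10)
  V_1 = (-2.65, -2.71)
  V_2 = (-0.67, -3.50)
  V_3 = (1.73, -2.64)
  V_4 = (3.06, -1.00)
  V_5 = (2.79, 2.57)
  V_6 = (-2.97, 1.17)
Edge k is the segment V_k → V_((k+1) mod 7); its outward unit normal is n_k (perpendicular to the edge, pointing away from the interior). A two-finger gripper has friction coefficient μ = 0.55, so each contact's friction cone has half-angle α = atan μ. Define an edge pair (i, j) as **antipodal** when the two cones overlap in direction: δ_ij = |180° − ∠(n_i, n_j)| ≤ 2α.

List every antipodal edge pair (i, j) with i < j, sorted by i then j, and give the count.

count = 6; pairs: (0,4), (1,5), (2,5), (3,5), (3,6), (4,6)

α = atan 0.55 = 28.81°;  2α = 57.62°
n_0 = (-0.9021, -0.4315)
n_1 = (-0.3706, -0.9288)
n_2 = (+0.3373, -0.9414)
n_3 = (+0.7767, -0.6299)
n_4 = (+0.9972, +0.0754)
n_5 = (-0.2362, +0.9717)
n_6 = (-0.9809, +0.1945)
  (0,1): δ = 137.31°  ·
  (0,2): δ = 95.85°  ·
  (0,3): δ = 64.60°  ·
  (0,4): δ = 21.23°  ✓
  (0,5): δ = 78.10°  ·
  (0,6): δ = 143.23°  ·
  (1,2): δ = 138.53°  ·
  (1,3): δ = 107.29°  ·
  (1,4): δ = 63.92°  ·
  (1,5): δ = 35.41°  ✓
  (1,6): δ = 100.54°  ·
  (2,3): δ = 148.76°  ·
  (2,4): δ = 105.39°  ·
  (2,5): δ = 6.05°  ✓
  (2,6): δ = 59.07°  ·
  (3,4): δ = 136.63°  ·
  (3,5): δ = 37.30°  ✓
  (3,6): δ = 27.83°  ✓
  (4,5): δ = 80.66°  ·
  (4,6): δ = 15.54°  ✓
  (5,6): δ = 114.87°  ·
antipodal pairs: 6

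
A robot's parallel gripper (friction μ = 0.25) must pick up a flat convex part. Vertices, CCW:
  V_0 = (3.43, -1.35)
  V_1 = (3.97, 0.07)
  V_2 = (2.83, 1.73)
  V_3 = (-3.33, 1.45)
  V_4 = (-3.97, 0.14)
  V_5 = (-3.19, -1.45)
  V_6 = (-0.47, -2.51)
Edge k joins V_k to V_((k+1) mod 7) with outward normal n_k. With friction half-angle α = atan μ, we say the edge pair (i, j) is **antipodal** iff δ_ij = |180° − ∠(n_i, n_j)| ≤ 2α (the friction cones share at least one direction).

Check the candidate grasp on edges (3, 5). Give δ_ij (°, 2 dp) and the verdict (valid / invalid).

α = atan 0.25 = 14.04°;  2α = 28.07°
edge 3: e_3 = (-0.64, -1.31);  n_3 = (-0.8985, +0.4390)
edge 5: e_5 = (+2.72, -1.06);  n_5 = (-0.3631, -0.9317)
∠(n_3, n_5) = 94.75°
δ = |180° − 94.75°| = 85.25°
85.25° > 2α = 28.07°  →  invalid

δ = 85.25°, invalid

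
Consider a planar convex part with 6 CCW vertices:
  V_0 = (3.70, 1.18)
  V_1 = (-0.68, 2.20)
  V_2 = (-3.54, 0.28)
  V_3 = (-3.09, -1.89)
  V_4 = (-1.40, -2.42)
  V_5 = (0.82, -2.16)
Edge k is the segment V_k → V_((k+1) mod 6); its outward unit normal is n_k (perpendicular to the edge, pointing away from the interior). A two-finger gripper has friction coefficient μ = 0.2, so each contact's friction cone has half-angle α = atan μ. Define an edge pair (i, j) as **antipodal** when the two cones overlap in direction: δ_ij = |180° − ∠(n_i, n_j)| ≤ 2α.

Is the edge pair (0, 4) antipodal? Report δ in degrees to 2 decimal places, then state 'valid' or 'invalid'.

α = atan 0.2 = 11.31°;  2α = 22.62°
edge 0: e_0 = (-4.38, +1.02);  n_0 = (+0.2268, +0.9739)
edge 4: e_4 = (+2.22, +0.26);  n_4 = (+0.1163, -0.9932)
∠(n_0, n_4) = 160.21°
δ = |180° − 160.21°| = 19.79°
19.79° ≤ 2α = 22.62°  →  valid

δ = 19.79°, valid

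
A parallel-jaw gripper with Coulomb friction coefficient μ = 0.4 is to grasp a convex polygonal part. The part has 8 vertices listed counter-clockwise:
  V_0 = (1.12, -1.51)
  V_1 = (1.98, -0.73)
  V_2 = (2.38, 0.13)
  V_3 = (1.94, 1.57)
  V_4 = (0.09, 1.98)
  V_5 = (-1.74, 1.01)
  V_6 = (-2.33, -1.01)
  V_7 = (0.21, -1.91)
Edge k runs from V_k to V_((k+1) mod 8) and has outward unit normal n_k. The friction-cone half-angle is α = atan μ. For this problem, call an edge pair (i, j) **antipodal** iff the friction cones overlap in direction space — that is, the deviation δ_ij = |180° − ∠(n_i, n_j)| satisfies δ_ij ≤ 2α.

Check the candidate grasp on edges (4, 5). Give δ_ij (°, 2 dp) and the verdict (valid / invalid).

δ = 134.21°, invalid

α = atan 0.4 = 21.80°;  2α = 43.60°
edge 4: e_4 = (-1.83, -0.97);  n_4 = (-0.4683, +0.8836)
edge 5: e_5 = (-0.59, -2.02);  n_5 = (-0.9599, +0.2804)
∠(n_4, n_5) = 45.79°
δ = |180° − 45.79°| = 134.21°
134.21° > 2α = 43.60°  →  invalid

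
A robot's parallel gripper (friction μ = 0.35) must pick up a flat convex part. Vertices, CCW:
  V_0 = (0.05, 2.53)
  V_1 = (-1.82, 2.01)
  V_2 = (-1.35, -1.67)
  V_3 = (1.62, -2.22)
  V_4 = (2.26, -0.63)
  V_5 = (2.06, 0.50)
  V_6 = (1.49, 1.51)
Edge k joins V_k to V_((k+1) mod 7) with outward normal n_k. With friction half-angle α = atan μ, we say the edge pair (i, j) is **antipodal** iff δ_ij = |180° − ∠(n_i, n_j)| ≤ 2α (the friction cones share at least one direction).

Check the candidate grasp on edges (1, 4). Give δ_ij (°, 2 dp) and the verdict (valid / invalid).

α = atan 0.35 = 19.29°;  2α = 38.58°
edge 1: e_1 = (+0.47, -3.68);  n_1 = (-0.9919, -0.1267)
edge 4: e_4 = (-0.20, +1.13);  n_4 = (+0.9847, +0.1743)
∠(n_1, n_4) = 177.24°
δ = |180° − 177.24°| = 2.76°
2.76° ≤ 2α = 38.58°  →  valid

δ = 2.76°, valid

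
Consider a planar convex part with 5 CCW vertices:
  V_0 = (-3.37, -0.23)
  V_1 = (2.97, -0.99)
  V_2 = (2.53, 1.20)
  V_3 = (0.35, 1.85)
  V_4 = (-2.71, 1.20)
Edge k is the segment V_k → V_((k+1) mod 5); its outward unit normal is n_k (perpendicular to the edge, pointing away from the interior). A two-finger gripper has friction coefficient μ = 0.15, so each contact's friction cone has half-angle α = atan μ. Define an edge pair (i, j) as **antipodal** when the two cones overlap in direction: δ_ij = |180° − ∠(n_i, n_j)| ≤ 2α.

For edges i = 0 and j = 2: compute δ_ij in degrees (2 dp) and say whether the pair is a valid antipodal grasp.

α = atan 0.15 = 8.53°;  2α = 17.06°
edge 0: e_0 = (+6.34, -0.76);  n_0 = (-0.1190, -0.9929)
edge 2: e_2 = (-2.18, +0.65);  n_2 = (+0.2857, +0.9583)
∠(n_0, n_2) = 170.23°
δ = |180° − 170.23°| = 9.77°
9.77° ≤ 2α = 17.06°  →  valid

δ = 9.77°, valid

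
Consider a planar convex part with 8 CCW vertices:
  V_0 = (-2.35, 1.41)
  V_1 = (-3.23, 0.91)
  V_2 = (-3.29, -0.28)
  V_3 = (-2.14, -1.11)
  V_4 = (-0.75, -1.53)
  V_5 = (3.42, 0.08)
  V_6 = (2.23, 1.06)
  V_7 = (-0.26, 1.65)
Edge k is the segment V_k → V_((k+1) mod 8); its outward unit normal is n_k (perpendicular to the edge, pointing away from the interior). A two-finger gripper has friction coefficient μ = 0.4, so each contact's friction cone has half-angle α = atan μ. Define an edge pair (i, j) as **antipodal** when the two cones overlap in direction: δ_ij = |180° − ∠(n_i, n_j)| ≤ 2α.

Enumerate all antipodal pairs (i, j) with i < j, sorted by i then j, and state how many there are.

α = atan 0.4 = 21.80°;  2α = 43.60°
n_0 = (-0.4940, +0.8695)
n_1 = (-0.9987, +0.0504)
n_2 = (-0.5852, -0.8109)
n_3 = (-0.2892, -0.9573)
n_4 = (+0.3602, -0.9329)
n_5 = (+0.6357, +0.7719)
n_6 = (+0.2306, +0.9731)
n_7 = (-0.1141, +0.9935)
  (0,1): δ = 122.49°  ·
  (0,2): δ = 65.42°  ·
  (0,3): δ = 46.42°  ·
  (0,4): δ = 8.49°  ✓
  (0,5): δ = 110.92°  ·
  (0,6): δ = 137.07°  ·
  (0,7): δ = 156.95°  ·
  (1,2): δ = 122.93°  ·
  (1,3): δ = 103.93°  ·
  (1,4): δ = 66.00°  ·
  (1,5): δ = 53.41°  ·
  (1,6): δ = 79.56°  ·
  (1,7): δ = 99.44°  ·
  (2,3): δ = 160.99°  ·
  (2,4): δ = 123.07°  ·
  (2,5): δ = 3.65°  ✓
  (2,6): δ = 22.49°  ✓
  (2,7): δ = 42.37°  ✓
  (3,4): δ = 142.08°  ·
  (3,5): δ = 22.66°  ✓
  (3,6): δ = 3.48°  ✓
  (3,7): δ = 23.36°  ✓
  (4,5): δ = 60.58°  ·
  (4,6): δ = 34.44°  ✓
  (4,7): δ = 14.56°  ✓
  (5,6): δ = 153.86°  ·
  (5,7): δ = 133.98°  ·
  (6,7): δ = 160.12°  ·
antipodal pairs: 9

count = 9; pairs: (0,4), (2,5), (2,6), (2,7), (3,5), (3,6), (3,7), (4,6), (4,7)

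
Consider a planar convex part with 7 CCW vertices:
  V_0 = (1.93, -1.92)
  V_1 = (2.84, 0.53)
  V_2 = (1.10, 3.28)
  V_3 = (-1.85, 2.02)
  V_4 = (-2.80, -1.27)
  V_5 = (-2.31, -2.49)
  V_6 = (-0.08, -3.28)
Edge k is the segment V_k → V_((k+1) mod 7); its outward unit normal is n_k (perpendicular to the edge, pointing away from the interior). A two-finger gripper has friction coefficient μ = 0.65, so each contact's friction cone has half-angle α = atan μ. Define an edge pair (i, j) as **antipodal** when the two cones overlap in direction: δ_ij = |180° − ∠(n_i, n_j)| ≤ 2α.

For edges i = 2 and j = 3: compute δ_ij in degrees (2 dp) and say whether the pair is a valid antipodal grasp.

α = atan 0.65 = 33.02°;  2α = 66.05°
edge 2: e_2 = (-2.95, -1.26);  n_2 = (-0.3928, +0.9196)
edge 3: e_3 = (-0.95, -3.29);  n_3 = (-0.9607, +0.2774)
∠(n_2, n_3) = 50.77°
δ = |180° − 50.77°| = 129.23°
129.23° > 2α = 66.05°  →  invalid

δ = 129.23°, invalid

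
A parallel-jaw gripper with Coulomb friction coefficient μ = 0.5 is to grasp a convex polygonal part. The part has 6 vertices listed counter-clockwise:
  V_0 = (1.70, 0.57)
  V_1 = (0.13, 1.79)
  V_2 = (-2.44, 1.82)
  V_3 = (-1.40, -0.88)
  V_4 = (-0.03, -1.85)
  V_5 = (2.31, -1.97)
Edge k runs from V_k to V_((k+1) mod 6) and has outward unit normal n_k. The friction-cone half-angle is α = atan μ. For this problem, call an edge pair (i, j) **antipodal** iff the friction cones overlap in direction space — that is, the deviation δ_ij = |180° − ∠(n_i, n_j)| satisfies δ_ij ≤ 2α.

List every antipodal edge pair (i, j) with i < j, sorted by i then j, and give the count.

α = atan 0.5 = 26.57°;  2α = 53.13°
n_0 = (+0.6136, +0.7896)
n_1 = (+0.0117, +0.9999)
n_2 = (-0.9332, -0.3594)
n_3 = (-0.5779, -0.8161)
n_4 = (-0.0512, -0.9987)
n_5 = (+0.9724, +0.2335)
  (0,1): δ = 142.82°  ·
  (0,2): δ = 31.08°  ✓
  (0,3): δ = 2.55°  ✓
  (0,4): δ = 34.91°  ✓
  (0,5): δ = 141.35°  ·
  (1,2): δ = 68.27°  ·
  (1,3): δ = 34.63°  ✓
  (1,4): δ = 2.27°  ✓
  (1,5): δ = 104.17°  ·
  (2,3): δ = 146.37°  ·
  (2,4): δ = 114.00°  ·
  (2,5): δ = 7.56°  ✓
  (3,4): δ = 147.64°  ·
  (3,5): δ = 41.20°  ✓
  (4,5): δ = 73.56°  ·
antipodal pairs: 7

count = 7; pairs: (0,2), (0,3), (0,4), (1,3), (1,4), (2,5), (3,5)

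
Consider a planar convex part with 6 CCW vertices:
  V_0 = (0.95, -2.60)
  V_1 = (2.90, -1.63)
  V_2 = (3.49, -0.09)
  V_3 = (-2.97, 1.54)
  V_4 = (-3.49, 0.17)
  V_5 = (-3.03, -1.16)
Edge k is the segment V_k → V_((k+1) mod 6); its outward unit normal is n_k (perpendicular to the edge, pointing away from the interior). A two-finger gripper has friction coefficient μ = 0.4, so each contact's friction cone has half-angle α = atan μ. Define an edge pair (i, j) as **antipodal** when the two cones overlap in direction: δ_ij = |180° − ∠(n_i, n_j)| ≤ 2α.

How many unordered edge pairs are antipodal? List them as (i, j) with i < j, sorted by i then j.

α = atan 0.4 = 21.80°;  2α = 43.60°
n_0 = (+0.4454, -0.8953)
n_1 = (+0.9338, -0.3578)
n_2 = (+0.2447, +0.9696)
n_3 = (-0.9349, +0.3549)
n_4 = (-0.9451, -0.3269)
n_5 = (-0.3402, -0.9403)
  (0,1): δ = 137.41°  ·
  (0,2): δ = 40.61°  ✓
  (0,3): δ = 42.77°  ✓
  (0,4): δ = 82.63°  ·
  (0,5): δ = 133.66°  ·
  (1,2): δ = 83.20°  ·
  (1,3): δ = 0.18°  ✓
  (1,4): δ = 40.04°  ✓
  (1,5): δ = 91.07°  ·
  (2,3): δ = 96.62°  ·
  (2,4): δ = 56.76°  ·
  (2,5): δ = 5.73°  ✓
  (3,4): δ = 140.14°  ·
  (3,5): δ = 89.11°  ·
  (4,5): δ = 128.97°  ·
antipodal pairs: 5

count = 5; pairs: (0,2), (0,3), (1,3), (1,4), (2,5)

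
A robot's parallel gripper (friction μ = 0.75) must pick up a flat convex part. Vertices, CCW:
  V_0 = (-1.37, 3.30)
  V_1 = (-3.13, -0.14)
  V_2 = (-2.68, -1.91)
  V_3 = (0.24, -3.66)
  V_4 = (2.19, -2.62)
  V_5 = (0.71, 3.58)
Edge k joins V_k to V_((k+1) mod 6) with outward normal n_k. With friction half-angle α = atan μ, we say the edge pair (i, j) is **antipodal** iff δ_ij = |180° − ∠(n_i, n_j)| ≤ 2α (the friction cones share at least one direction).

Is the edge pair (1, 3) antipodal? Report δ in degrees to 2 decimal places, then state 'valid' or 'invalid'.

δ = 76.19°, invalid

α = atan 0.75 = 36.87°;  2α = 73.74°
edge 1: e_1 = (+0.45, -1.77);  n_1 = (-0.9692, -0.2464)
edge 3: e_3 = (+1.95, +1.04);  n_3 = (+0.4706, -0.8824)
∠(n_1, n_3) = 103.81°
δ = |180° − 103.81°| = 76.19°
76.19° > 2α = 73.74°  →  invalid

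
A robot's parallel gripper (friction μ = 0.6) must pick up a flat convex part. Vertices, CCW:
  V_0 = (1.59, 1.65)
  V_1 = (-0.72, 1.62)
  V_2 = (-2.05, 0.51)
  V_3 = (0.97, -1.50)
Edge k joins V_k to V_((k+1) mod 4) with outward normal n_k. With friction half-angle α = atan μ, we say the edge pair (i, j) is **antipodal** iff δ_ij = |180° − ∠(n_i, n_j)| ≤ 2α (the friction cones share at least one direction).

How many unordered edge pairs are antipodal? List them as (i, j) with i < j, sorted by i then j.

count = 2; pairs: (0,2), (1,3)

α = atan 0.6 = 30.96°;  2α = 61.93°
n_0 = (-0.0130, +0.9999)
n_1 = (-0.6408, +0.7677)
n_2 = (-0.5541, -0.8325)
n_3 = (+0.9812, -0.1931)
  (0,1): δ = 140.90°  ·
  (0,2): δ = 34.39°  ✓
  (0,3): δ = 78.12°  ·
  (1,2): δ = 73.49°  ·
  (1,3): δ = 39.02°  ✓
  (2,3): δ = 67.49°  ·
antipodal pairs: 2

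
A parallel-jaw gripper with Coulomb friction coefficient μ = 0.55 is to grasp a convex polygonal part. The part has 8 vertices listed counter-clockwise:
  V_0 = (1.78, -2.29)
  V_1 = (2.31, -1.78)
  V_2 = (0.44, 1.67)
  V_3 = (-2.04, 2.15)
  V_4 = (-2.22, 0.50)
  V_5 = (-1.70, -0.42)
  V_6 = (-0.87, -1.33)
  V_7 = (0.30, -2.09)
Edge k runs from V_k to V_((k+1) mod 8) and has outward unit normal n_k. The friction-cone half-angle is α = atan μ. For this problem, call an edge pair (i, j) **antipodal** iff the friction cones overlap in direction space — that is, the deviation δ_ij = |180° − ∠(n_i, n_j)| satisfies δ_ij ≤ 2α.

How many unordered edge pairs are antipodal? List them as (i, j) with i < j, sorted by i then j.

α = atan 0.55 = 28.81°;  2α = 57.62°
n_0 = (+0.6934, -0.7206)
n_1 = (+0.8792, +0.4765)
n_2 = (+0.1900, +0.9818)
n_3 = (-0.9941, +0.1084)
n_4 = (-0.8706, -0.4921)
n_5 = (-0.7388, -0.6739)
n_6 = (-0.5447, -0.8386)
n_7 = (-0.1339, -0.9910)
  (0,1): δ = 105.44°  ·
  (0,2): δ = 54.85°  ✓
  (0,3): δ = 39.88°  ✓
  (0,4): δ = 75.58°  ·
  (0,5): δ = 88.47°  ·
  (0,6): δ = 103.10°  ·
  (0,7): δ = 128.41°  ·
  (1,2): δ = 129.41°  ·
  (1,3): δ = 34.68°  ✓
  (1,4): δ = 1.02°  ✓
  (1,5): δ = 13.91°  ✓
  (1,6): δ = 28.53°  ✓
  (1,7): δ = 53.84°  ✓
  (2,3): δ = 85.27°  ·
  (2,4): δ = 49.57°  ✓
  (2,5): δ = 36.68°  ✓
  (2,6): δ = 22.05°  ✓
  (2,7): δ = 3.26°  ✓
  (3,4): δ = 144.30°  ·
  (3,5): δ = 131.41°  ·
  (3,6): δ = 116.78°  ·
  (3,7): δ = 91.47°  ·
  (4,5): δ = 167.11°  ·
  (4,6): δ = 152.48°  ·
  (4,7): δ = 127.17°  ·
  (5,6): δ = 165.37°  ·
  (5,7): δ = 140.06°  ·
  (6,7): δ = 154.69°  ·
antipodal pairs: 11

count = 11; pairs: (0,2), (0,3), (1,3), (1,4), (1,5), (1,6), (1,7), (2,4), (2,5), (2,6), (2,7)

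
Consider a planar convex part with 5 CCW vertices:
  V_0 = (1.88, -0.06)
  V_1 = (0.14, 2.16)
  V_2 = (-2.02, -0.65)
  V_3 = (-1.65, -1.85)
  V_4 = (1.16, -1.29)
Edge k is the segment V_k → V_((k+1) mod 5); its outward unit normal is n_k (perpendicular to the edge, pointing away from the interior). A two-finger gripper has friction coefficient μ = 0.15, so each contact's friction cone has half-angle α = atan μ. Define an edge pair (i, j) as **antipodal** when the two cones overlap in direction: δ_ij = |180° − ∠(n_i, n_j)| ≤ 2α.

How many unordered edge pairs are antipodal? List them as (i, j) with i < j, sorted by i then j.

count = 1; pairs: (1,4)

α = atan 0.15 = 8.53°;  2α = 17.06°
n_0 = (+0.7871, +0.6169)
n_1 = (-0.7928, +0.6094)
n_2 = (-0.9556, -0.2946)
n_3 = (+0.1954, -0.9807)
n_4 = (+0.8630, -0.5052)
  (0,1): δ = 75.64°  ·
  (0,2): δ = 20.95°  ·
  (0,3): δ = 63.18°  ·
  (0,4): δ = 111.57°  ·
  (1,2): δ = 125.31°  ·
  (1,3): δ = 41.18°  ·
  (1,4): δ = 7.21°  ✓
  (2,3): δ = 95.87°  ·
  (2,4): δ = 47.48°  ·
  (3,4): δ = 131.61°  ·
antipodal pairs: 1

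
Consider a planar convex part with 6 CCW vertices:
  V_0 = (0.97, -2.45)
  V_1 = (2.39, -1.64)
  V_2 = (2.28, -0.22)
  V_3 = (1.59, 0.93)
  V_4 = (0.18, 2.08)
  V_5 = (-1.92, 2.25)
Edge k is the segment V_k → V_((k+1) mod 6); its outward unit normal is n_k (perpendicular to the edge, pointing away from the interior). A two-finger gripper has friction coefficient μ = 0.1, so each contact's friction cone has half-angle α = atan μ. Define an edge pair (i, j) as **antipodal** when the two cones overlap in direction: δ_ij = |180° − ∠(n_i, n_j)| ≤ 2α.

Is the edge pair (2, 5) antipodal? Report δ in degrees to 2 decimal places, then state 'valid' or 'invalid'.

α = atan 0.1 = 5.71°;  2α = 11.42°
edge 2: e_2 = (-0.69, +1.15);  n_2 = (+0.8575, +0.5145)
edge 5: e_5 = (+2.89, -4.70);  n_5 = (-0.8518, -0.5238)
∠(n_2, n_5) = 179.38°
δ = |180° − 179.38°| = 0.62°
0.62° ≤ 2α = 11.42°  →  valid

δ = 0.62°, valid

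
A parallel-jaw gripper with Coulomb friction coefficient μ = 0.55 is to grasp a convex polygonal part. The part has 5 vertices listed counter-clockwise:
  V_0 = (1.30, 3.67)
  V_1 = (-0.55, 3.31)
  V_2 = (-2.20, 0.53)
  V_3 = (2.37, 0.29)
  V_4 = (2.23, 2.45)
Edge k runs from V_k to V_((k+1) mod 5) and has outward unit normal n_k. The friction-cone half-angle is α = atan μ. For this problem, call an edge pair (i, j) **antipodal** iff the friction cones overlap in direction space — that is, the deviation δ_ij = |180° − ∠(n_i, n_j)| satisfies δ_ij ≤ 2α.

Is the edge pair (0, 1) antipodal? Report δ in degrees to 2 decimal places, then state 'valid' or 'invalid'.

α = atan 0.55 = 28.81°;  2α = 57.62°
edge 0: e_0 = (-1.85, -0.36);  n_0 = (-0.1910, +0.9816)
edge 1: e_1 = (-1.65, -2.78);  n_1 = (-0.8599, +0.5104)
∠(n_0, n_1) = 48.30°
δ = |180° − 48.30°| = 131.70°
131.70° > 2α = 57.62°  →  invalid

δ = 131.70°, invalid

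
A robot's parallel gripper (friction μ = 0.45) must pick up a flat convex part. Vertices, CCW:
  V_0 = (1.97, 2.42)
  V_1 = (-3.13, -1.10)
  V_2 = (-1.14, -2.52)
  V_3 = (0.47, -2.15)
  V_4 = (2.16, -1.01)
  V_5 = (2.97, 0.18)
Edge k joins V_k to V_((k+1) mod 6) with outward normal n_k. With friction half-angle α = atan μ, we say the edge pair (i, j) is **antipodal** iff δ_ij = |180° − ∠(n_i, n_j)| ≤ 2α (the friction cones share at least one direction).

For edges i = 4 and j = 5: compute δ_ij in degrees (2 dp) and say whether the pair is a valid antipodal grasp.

δ = 121.70°, invalid

α = atan 0.45 = 24.23°;  2α = 48.46°
edge 4: e_4 = (+0.81, +1.19);  n_4 = (+0.8267, -0.5627)
edge 5: e_5 = (-1.00, +2.24);  n_5 = (+0.9131, +0.4077)
∠(n_4, n_5) = 58.30°
δ = |180° − 58.30°| = 121.70°
121.70° > 2α = 48.46°  →  invalid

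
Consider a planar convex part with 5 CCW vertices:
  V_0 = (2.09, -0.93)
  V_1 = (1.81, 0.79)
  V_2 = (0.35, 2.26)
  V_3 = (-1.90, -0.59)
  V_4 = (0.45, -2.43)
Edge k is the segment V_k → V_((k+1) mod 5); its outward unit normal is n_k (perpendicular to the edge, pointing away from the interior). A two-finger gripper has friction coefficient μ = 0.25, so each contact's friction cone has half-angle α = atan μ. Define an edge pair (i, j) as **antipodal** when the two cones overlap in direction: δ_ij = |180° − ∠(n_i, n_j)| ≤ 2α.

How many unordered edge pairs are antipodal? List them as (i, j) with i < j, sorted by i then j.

α = atan 0.25 = 14.04°;  2α = 28.07°
n_0 = (+0.9870, +0.1607)
n_1 = (+0.7095, +0.7047)
n_2 = (-0.7849, +0.6196)
n_3 = (-0.6165, -0.7874)
n_4 = (+0.6749, -0.7379)
  (0,1): δ = 144.44°  ·
  (0,2): δ = 47.54°  ·
  (0,3): δ = 42.69°  ·
  (0,4): δ = 123.20°  ·
  (1,2): δ = 83.09°  ·
  (1,3): δ = 7.14°  ✓
  (1,4): δ = 87.64°  ·
  (2,3): δ = 89.77°  ·
  (2,4): δ = 9.26°  ✓
  (3,4): δ = 99.49°  ·
antipodal pairs: 2

count = 2; pairs: (1,3), (2,4)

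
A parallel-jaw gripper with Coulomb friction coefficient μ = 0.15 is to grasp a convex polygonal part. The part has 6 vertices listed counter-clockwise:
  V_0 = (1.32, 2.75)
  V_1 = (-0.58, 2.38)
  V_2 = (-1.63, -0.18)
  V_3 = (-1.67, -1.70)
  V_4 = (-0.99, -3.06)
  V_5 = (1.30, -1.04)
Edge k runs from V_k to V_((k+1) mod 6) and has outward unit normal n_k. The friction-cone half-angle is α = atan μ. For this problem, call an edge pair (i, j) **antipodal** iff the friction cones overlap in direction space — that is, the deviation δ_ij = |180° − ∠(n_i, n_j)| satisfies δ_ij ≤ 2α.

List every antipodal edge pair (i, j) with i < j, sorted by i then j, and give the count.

α = atan 0.15 = 8.53°;  2α = 17.06°
n_0 = (-0.1911, +0.9816)
n_1 = (-0.9252, +0.3795)
n_2 = (-0.9997, +0.0263)
n_3 = (-0.8944, -0.4472)
n_4 = (+0.6615, -0.7499)
n_5 = (+1.0000, -0.0053)
  (0,1): δ = 123.32°  ·
  (0,2): δ = 102.53°  ·
  (0,3): δ = 74.45°  ·
  (0,4): δ = 30.40°  ·
  (0,5): δ = 78.68°  ·
  (1,2): δ = 159.21°  ·
  (1,3): δ = 131.13°  ·
  (1,4): δ = 26.28°  ·
  (1,5): δ = 22.00°  ·
  (2,3): δ = 151.93°  ·
  (2,4): δ = 47.08°  ·
  (2,5): δ = 1.21°  ✓
  (3,4): δ = 75.15°  ·
  (3,5): δ = 26.87°  ·
  (4,5): δ = 131.72°  ·
antipodal pairs: 1

count = 1; pairs: (2,5)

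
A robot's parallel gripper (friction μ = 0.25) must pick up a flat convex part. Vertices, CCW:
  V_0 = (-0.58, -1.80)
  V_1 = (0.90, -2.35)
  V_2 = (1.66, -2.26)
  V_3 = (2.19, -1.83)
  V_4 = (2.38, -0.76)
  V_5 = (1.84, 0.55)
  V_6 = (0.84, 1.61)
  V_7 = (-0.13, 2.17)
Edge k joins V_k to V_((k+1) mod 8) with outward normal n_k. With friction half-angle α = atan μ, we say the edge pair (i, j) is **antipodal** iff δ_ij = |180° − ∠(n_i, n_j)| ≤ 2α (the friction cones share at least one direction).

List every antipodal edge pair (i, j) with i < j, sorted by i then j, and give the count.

α = atan 0.25 = 14.04°;  2α = 28.07°
n_0 = (-0.3483, -0.9374)
n_1 = (+0.1176, -0.9931)
n_2 = (+0.6300, -0.7766)
n_3 = (+0.9846, -0.1748)
n_4 = (+0.9245, +0.3811)
n_5 = (+0.7274, +0.6862)
n_6 = (+0.5000, +0.8660)
n_7 = (-0.9936, +0.1126)
  (0,1): δ = 152.86°  ·
  (0,2): δ = 120.56°  ·
  (0,3): δ = 79.68°  ·
  (0,4): δ = 47.21°  ·
  (0,5): δ = 26.28°  ✓
  (0,6): δ = 9.61°  ✓
  (0,7): δ = 103.92°  ·
  (1,2): δ = 147.70°  ·
  (1,3): δ = 106.82°  ·
  (1,4): δ = 74.35°  ·
  (1,5): δ = 53.42°  ·
  (1,6): δ = 36.75°  ·
  (1,7): δ = 76.78°  ·
  (2,3): δ = 139.12°  ·
  (2,4): δ = 106.65°  ·
  (2,5): δ = 85.72°  ·
  (2,6): δ = 69.05°  ·
  (2,7): δ = 44.48°  ·
  (3,4): δ = 147.53°  ·
  (3,5): δ = 126.60°  ·
  (3,6): δ = 109.93°  ·
  (3,7): δ = 3.60°  ✓
  (4,5): δ = 159.07°  ·
  (4,6): δ = 142.40°  ·
  (4,7): δ = 28.87°  ·
  (5,6): δ = 163.33°  ·
  (5,7): δ = 49.80°  ·
  (6,7): δ = 66.47°  ·
antipodal pairs: 3

count = 3; pairs: (0,5), (0,6), (3,7)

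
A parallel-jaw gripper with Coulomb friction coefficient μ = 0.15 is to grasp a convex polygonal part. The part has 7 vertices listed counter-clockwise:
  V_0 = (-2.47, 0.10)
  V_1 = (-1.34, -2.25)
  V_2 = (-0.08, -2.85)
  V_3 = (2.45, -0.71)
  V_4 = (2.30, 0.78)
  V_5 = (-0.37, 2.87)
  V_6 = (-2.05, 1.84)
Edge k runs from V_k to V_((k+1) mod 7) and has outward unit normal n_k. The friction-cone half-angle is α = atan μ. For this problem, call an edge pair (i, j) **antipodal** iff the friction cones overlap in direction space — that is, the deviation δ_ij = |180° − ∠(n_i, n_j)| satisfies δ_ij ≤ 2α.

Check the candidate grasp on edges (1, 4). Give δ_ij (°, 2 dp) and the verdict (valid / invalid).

δ = 12.59°, valid

α = atan 0.15 = 8.53°;  2α = 17.06°
edge 1: e_1 = (+1.26, -0.60);  n_1 = (-0.4299, -0.9029)
edge 4: e_4 = (-2.67, +2.09);  n_4 = (+0.6164, +0.7874)
∠(n_1, n_4) = 167.41°
δ = |180° − 167.41°| = 12.59°
12.59° ≤ 2α = 17.06°  →  valid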